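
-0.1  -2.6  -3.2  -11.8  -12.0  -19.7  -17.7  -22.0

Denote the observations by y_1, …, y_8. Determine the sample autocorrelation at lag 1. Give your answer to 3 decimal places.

0.592

Mean ȳ = (-0.1 − 2.6 − 3.2 − 11.8 − 12.0 − 19.7 − 17.7 − 22.0)/8 = -11.1375
Numerator Σ_{t=1}^{7}(y_t−ȳ)(y_{t+1}−ȳ) = 292.1736
Denominator Σ(y_t−ȳ)² = 493.2788
r_1 = 292.1736 / 493.2788 = 0.592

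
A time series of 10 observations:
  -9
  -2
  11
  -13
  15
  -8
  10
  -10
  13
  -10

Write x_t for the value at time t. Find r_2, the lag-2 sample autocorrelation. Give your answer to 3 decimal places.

0.581

Mean x̄ = (-9 − 2 + 11 − 13 + 15 − 8 + 10 − 10 + 13 − 10)/10 = -0.3000
Numerator Σ_{t=1}^{8}(x_t−x̄)(x_{t+2}−x̄) = 657.3200
Denominator Σ(x_t−x̄)² = 1132.1000
r_2 = 657.3200 / 1132.1000 = 0.581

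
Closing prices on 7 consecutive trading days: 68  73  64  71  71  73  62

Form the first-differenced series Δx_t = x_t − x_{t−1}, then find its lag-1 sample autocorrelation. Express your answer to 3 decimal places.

First differences Δx: 5, -9, 7, 0, 2, -11
Mean of differences = -1.0000
Numerator Σ(Δx_t−Δx̄)(Δx_{t+1}−Δx̄) = -131.0000
Denominator Σ(Δx_t−Δx̄)² = 274.0000
r_1(Δx) = -131.0000 / 274.0000 = -0.478

-0.478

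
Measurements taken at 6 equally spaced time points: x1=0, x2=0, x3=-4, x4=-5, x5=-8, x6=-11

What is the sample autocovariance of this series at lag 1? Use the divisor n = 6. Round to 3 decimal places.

Mean x̄ = (0 + 0 − 4 − 5 − 8 − 11)/6 = -4.6667
Deviations: 4.6667, 4.6667, 0.6667, -0.3333, -3.3333, -6.3333
Σ_{t=1}^{5}(x_t−x̄)(x_{t+1}−x̄) = 46.8889
γ_1 = 46.8889 / 6 = 7.815

7.815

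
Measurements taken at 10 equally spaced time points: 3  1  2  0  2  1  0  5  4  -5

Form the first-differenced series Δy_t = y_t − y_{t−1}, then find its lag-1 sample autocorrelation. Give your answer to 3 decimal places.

First differences Δy: -2, 1, -2, 2, -1, -1, 5, -1, -9
Mean of differences = -0.8889
Numerator Σ(Δy_t−Δȳ)(Δy_{t+1}−Δȳ) = -8.1235
Denominator Σ(Δy_t−Δȳ)² = 114.8889
r_1(Δy) = -8.1235 / 114.8889 = -0.071

-0.071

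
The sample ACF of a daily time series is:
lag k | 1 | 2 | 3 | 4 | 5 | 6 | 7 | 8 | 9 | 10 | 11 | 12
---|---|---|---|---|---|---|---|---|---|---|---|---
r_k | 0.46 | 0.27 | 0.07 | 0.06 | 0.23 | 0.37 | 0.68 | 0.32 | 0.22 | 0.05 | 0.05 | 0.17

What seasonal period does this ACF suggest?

The largest autocorrelation is r_7 = 0.68; the remaining lags stay at or below 0.46. The elevated value at lag 1 (0.46), dropping to 0.27 at lag 2, reflects decaying short-term dependence rather than seasonality.
The dominant spike at lag 7 indicates a seasonal period of 7.

7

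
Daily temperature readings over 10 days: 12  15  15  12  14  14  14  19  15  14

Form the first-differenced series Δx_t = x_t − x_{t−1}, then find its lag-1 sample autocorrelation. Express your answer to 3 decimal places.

First differences Δx: 3, 0, -3, 2, 0, 0, 5, -4, -1
Mean of differences = 0.2222
Numerator Σ(Δx_t−Δx̄)(Δx_{t+1}−Δx̄) = -22.0494
Denominator Σ(Δx_t−Δx̄)² = 63.5556
r_1(Δx) = -22.0494 / 63.5556 = -0.347

-0.347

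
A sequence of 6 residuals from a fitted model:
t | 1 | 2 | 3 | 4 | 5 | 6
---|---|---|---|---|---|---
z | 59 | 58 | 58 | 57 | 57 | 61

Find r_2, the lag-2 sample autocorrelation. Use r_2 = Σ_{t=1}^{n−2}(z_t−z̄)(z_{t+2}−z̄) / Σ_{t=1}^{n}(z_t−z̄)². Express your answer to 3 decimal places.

-0.255

Mean z̄ = (59 + 58 + 58 + 57 + 57 + 61)/6 = 58.3333
Deviations from mean: 0.6667, -0.3333, -0.3333, -1.3333, -1.3333, 2.6667
Numerator Σ_{t=1}^{4}(z_t−z̄)(z_{t+2}−z̄) = -2.8889
Denominator Σ(z_t−z̄)² = 11.3333
r_2 = -2.8889 / 11.3333 = -0.255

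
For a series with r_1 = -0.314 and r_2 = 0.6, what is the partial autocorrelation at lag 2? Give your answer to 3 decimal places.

0.556

φ_{22} = (r_2 − r_1²) / (1 − r_1²)
r_1² = (-0.314)² = 0.098596
Numerator = 0.6 − 0.0986 = 0.5014; denominator = 1 − 0.0986 = 0.9014
φ_{22} = 0.5014 / 0.9014 = 0.556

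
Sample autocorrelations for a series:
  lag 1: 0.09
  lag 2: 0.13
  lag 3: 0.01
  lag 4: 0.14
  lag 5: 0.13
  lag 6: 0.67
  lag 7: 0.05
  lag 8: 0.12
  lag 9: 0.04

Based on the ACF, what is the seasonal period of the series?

6

The largest autocorrelation is r_6 = 0.67; the remaining lags stay at or below 0.14.
The dominant spike at lag 6 indicates a seasonal period of 6.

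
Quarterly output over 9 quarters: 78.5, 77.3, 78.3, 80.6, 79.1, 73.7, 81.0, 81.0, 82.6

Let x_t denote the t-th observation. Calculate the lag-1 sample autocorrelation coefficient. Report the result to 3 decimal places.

Mean x̄ = (78.5 + 77.3 + 78.3 + 80.6 + 79.1 + 73.7 + 81.0 + 81.0 + 82.6)/9 = 79.1222
Numerator Σ_{t=1}^{8}(x_t−x̄)(x_{t+1}−x̄) = 1.3795
Denominator Σ(x_t−x̄)² = 55.1156
r_1 = 1.3795 / 55.1156 = 0.025

0.025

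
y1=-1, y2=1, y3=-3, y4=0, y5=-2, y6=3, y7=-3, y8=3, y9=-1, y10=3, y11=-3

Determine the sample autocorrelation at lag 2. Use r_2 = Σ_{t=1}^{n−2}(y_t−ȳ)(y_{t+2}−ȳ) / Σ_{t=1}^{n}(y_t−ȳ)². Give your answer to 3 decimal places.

0.632

Mean ȳ = (-1 + 1 − 3 + 0 − 2 + 3 − 3 + 3 − 1 + 3 − 3)/11 = -0.2727
Numerator Σ_{t=1}^{9}(y_t−ȳ)(y_{t+2}−ȳ) = 38.0331
Denominator Σ(y_t−ȳ)² = 60.1818
r_2 = 38.0331 / 60.1818 = 0.632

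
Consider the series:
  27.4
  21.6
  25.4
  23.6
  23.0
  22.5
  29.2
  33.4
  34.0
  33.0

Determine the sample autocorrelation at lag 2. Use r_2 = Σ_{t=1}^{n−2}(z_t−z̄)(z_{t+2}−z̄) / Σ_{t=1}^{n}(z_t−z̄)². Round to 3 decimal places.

Mean z̄ = (27.4 + 21.6 + 25.4 + 23.6 + 23.0 + 22.5 + 29.2 + 33.4 + 34.0 + 33.0)/10 = 27.3100
Numerator Σ_{t=1}^{8}(z_t−z̄)(z_{t+2}−z̄) = 56.9468
Denominator Σ(z_t−z̄)² = 209.5290
r_2 = 56.9468 / 209.5290 = 0.272

0.272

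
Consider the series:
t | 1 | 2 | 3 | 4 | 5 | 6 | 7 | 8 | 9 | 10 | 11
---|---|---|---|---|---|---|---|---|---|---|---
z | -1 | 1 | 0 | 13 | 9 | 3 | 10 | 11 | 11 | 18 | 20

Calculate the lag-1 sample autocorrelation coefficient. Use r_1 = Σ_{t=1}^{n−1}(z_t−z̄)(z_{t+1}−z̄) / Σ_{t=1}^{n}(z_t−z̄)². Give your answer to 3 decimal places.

0.456

Mean z̄ = (-1 + 1 + 0 + 13 + 9 + 3 + 10 + 11 + 11 + 18 + 20)/11 = 8.6364
Numerator Σ_{t=1}^{10}(z_t−z̄)(z_{t+1}−z̄) = 231.0496
Denominator Σ(z_t−z̄)² = 506.5455
r_1 = 231.0496 / 506.5455 = 0.456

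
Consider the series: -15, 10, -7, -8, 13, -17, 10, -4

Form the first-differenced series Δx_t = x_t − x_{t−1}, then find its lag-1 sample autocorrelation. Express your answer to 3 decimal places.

-0.711

First differences Δx: 25, -17, -1, 21, -30, 27, -14
Mean of differences = 1.5714
Numerator Σ(Δx_t−Δx̄)(Δx_{t+1}−Δx̄) = -2249.4694
Denominator Σ(Δx_t−Δx̄)² = 3163.7143
r_1(Δx) = -2249.4694 / 3163.7143 = -0.711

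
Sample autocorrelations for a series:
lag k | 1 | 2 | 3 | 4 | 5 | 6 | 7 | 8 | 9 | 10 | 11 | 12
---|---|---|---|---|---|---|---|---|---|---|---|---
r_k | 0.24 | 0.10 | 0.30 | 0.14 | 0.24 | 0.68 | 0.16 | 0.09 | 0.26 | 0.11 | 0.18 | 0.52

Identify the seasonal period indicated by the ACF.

The largest autocorrelation is r_6 = 0.68, with a weaker echo at lag 12 (0.52); the remaining lags stay at or below 0.30. The elevated value at lag 1 (0.24), dropping to 0.10 at lag 2, reflects decaying short-term dependence rather than seasonality.
The dominant spike at lag 6 indicates a seasonal period of 6.

6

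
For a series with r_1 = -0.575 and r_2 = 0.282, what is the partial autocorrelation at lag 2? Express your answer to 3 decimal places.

φ_{22} = (r_2 − r_1²) / (1 − r_1²)
r_1² = (-0.575)² = 0.330625
Numerator = 0.282 − 0.3306 = -0.0486; denominator = 1 − 0.3306 = 0.6694
φ_{22} = -0.0486 / 0.6694 = -0.073

-0.073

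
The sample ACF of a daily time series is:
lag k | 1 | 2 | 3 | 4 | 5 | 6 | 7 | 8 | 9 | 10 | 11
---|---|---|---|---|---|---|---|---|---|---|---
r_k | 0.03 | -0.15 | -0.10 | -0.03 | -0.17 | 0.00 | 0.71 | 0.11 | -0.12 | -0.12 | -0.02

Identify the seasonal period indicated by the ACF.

7

The largest autocorrelation is r_7 = 0.71; the remaining lags stay at or below 0.11.
The dominant spike at lag 7 indicates a seasonal period of 7.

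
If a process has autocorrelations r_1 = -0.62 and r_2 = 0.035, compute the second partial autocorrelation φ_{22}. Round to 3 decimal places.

φ_{22} = (r_2 − r_1²) / (1 − r_1²)
r_1² = (-0.62)² = 0.3844
Numerator = 0.035 − 0.3844 = -0.3494; denominator = 1 − 0.3844 = 0.6156
φ_{22} = -0.3494 / 0.6156 = -0.568

-0.568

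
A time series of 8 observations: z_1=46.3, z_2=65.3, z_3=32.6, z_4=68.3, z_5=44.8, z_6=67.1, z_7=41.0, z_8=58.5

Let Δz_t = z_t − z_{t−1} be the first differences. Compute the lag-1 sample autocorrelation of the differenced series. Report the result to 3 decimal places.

-0.879

First differences Δz: 19.0, -32.7, 35.7, -23.5, 22.3, -26.1, 17.5
Mean of differences = 1.7429
Numerator Σ(Δz_t−Δz̄)(Δz_{t+1}−Δz̄) = -4151.1561
Denominator Σ(Δz_t−Δz̄)² = 4720.5171
r_1(Δz) = -4151.1561 / 4720.5171 = -0.879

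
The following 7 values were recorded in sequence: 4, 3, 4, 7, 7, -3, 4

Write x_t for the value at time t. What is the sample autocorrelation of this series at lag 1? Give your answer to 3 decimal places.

-0.188

Mean x̄ = (4 + 3 + 4 + 7 + 7 − 3 + 4)/7 = 3.7143
Deviations from mean: 0.2857, -0.7143, 0.2857, 3.2857, 3.2857, -6.7143, 0.2857
Numerator Σ_{t=1}^{6}(x_t−x̄)(x_{t+1}−x̄) = -12.6531
Denominator Σ(x_t−x̄)² = 67.4286
r_1 = -12.6531 / 67.4286 = -0.188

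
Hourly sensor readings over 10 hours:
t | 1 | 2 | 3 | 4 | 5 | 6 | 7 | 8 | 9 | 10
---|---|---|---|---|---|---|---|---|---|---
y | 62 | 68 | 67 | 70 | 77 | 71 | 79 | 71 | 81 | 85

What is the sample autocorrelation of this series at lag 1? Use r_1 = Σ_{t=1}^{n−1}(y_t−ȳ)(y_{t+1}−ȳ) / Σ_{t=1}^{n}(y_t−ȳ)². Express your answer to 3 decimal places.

Mean ȳ = (62 + 68 + 67 + 70 + 77 + 71 + 79 + 71 + 81 + 85)/10 = 73.1000
Numerator Σ_{t=1}^{9}(y_t−ȳ)(y_{t+1}−ȳ) = 138.9900
Denominator Σ(y_t−ȳ)² = 458.9000
r_1 = 138.9900 / 458.9000 = 0.303

0.303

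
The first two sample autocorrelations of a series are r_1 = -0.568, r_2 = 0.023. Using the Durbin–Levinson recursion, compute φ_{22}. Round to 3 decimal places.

-0.442

φ_{22} = (r_2 − r_1²) / (1 − r_1²)
r_1² = (-0.568)² = 0.322624
Numerator = 0.023 − 0.3226 = -0.2996; denominator = 1 − 0.3226 = 0.6774
φ_{22} = -0.2996 / 0.6774 = -0.442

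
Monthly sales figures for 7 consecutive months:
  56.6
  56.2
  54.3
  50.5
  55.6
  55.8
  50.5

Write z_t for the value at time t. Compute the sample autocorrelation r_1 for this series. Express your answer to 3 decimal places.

-0.102

Mean z̄ = (56.6 + 56.2 + 54.3 + 50.5 + 55.6 + 55.8 + 50.5)/7 = 54.2143
Deviations from mean: 2.3857, 1.9857, 0.0857, -3.7143, 1.3857, 1.5857, -3.7143
Numerator Σ_{t=1}^{6}(z_t−z̄)(z_{t+1}−z̄) = -4.2502
Denominator Σ(z_t−z̄)² = 41.6686
r_1 = -4.2502 / 41.6686 = -0.102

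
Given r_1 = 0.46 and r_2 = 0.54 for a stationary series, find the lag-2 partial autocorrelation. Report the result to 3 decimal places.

0.417

φ_{22} = (r_2 − r_1²) / (1 − r_1²)
r_1² = (0.46)² = 0.2116
Numerator = 0.54 − 0.2116 = 0.3284; denominator = 1 − 0.2116 = 0.7884
φ_{22} = 0.3284 / 0.7884 = 0.417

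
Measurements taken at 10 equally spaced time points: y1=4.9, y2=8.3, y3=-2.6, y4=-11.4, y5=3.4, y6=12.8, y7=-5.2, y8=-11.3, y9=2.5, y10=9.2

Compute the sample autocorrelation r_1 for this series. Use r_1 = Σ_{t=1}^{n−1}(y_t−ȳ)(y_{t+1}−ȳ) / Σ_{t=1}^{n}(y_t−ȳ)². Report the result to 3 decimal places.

Mean ȳ = (4.9 + 8.3 − 2.6 − 11.4 + 3.4 + 12.8 − 5.2 − 11.3 + 2.5 + 9.2)/10 = 1.0600
Numerator Σ_{t=1}^{9}(y_t−ȳ)(y_{t+1}−ȳ) = 43.0264
Denominator Σ(y_t−ȳ)² = 639.4040
r_1 = 43.0264 / 639.4040 = 0.067

0.067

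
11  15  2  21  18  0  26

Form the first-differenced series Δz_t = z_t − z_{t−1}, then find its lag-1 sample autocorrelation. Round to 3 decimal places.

-0.487

First differences Δz: 4, -13, 19, -3, -18, 26
Mean of differences = 2.5000
Numerator Σ(Δz_t−Δz̄)(Δz_{t+1}−Δz̄) = -738.7500
Denominator Σ(Δz_t−Δz̄)² = 1517.5000
r_1(Δz) = -738.7500 / 1517.5000 = -0.487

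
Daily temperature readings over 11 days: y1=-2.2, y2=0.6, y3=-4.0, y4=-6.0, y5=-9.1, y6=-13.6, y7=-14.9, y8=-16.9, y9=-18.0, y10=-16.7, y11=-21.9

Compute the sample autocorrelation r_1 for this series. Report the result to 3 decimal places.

0.731

Mean ȳ = (-2.2 + 0.6 − 4.0 − 6.0 − 9.1 − 13.6 − 14.9 − 16.9 − 18.0 − 16.7 − 21.9)/11 = -11.1545
Numerator Σ_{t=1}^{10}(y_t−ȳ)(y_{t+1}−ȳ) = 399.3579
Denominator Σ(y_t−ȳ)² = 546.4273
r_1 = 399.3579 / 546.4273 = 0.731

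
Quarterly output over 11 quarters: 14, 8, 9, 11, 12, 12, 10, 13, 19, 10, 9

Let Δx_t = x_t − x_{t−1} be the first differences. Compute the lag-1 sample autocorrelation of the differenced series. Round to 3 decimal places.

First differences Δx: -6, 1, 2, 1, 0, -2, 3, 6, -9, -1
Mean of differences = -0.5000
Numerator Σ(Δx_t−Δx̄)(Δx_{t+1}−Δx̄) = -34.2500
Denominator Σ(Δx_t−Δx̄)² = 170.5000
r_1(Δx) = -34.2500 / 170.5000 = -0.201

-0.201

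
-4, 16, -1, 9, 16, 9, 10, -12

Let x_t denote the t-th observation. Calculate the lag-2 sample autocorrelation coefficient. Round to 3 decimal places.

Mean x̄ = (-4 + 16 − 1 + 9 + 16 + 9 + 10 − 12)/8 = 5.3750
Deviations from mean: -9.3750, 10.6250, -6.3750, 3.6250, 10.6250, 3.6250, 4.6250, -17.3750
Numerator Σ_{t=1}^{6}(x_t−x̄)(x_{t+2}−x̄) = 29.8438
Denominator Σ(x_t−x̄)² = 703.8750
r_2 = 29.8438 / 703.8750 = 0.042

0.042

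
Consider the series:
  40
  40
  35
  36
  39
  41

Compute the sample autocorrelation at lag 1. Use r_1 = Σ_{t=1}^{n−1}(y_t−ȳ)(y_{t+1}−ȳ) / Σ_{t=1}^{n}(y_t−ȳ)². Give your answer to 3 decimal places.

Mean ȳ = (40 + 40 + 35 + 36 + 39 + 41)/6 = 38.5000
Deviations from mean: 1.5000, 1.5000, -3.5000, -2.5000, 0.5000, 2.5000
Σ(y_t−ȳ)(y_{t+1}−ȳ) = (2.2500) + (-5.2500) + (8.7500) + (-1.2500) + (1.2500) = 5.7500
Denominator Σ(y_t−ȳ)² = 29.5000
r_1 = 5.7500 / 29.5000 = 0.195

0.195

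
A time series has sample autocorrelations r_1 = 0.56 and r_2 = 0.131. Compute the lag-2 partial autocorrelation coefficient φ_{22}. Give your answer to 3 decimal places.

φ_{22} = (r_2 − r_1²) / (1 − r_1²)
r_1² = (0.56)² = 0.3136
Numerator = 0.131 − 0.3136 = -0.1826; denominator = 1 − 0.3136 = 0.6864
φ_{22} = -0.1826 / 0.6864 = -0.266

-0.266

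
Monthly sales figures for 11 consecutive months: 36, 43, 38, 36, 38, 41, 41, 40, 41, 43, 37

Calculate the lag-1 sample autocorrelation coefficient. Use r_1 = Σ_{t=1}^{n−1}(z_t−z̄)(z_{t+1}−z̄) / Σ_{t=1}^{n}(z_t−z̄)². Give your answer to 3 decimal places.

-0.131

Mean z̄ = (36 + 43 + 38 + 36 + 38 + 41 + 41 + 40 + 41 + 43 + 37)/11 = 39.4545
Numerator Σ_{t=1}^{10}(z_t−z̄)(z_{t+1}−z̄) = -8.7521
Denominator Σ(z_t−z̄)² = 66.7273
r_1 = -8.7521 / 66.7273 = -0.131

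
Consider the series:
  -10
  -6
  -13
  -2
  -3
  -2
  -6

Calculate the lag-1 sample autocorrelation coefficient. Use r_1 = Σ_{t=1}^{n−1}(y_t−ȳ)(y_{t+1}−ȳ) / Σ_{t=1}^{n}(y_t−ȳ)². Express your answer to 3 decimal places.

Mean ȳ = (-10 − 6 − 13 − 2 − 3 − 2 − 6)/7 = -6.0000
Deviations from mean: -4.0000, 0.0000, -7.0000, 4.0000, 3.0000, 4.0000, 0.0000
Numerator Σ_{t=1}^{6}(y_t−ȳ)(y_{t+1}−ȳ) = -4.0000
Denominator Σ(y_t−ȳ)² = 106.0000
r_1 = -4.0000 / 106.0000 = -0.038

-0.038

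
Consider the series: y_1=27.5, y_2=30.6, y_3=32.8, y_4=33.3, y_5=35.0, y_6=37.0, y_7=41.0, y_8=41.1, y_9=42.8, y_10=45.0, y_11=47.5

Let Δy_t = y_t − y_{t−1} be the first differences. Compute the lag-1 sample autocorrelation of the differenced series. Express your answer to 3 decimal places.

-0.244

First differences Δy: 3.1, 2.2, 0.5, 1.7, 2.0, 4.0, 0.1, 1.7, 2.2, 2.5
Mean of differences = 2.0000
Numerator Σ(Δy_t−Δȳ)(Δy_{t+1}−Δȳ) = -2.8200
Denominator Σ(Δy_t−Δȳ)² = 11.5800
r_1(Δy) = -2.8200 / 11.5800 = -0.244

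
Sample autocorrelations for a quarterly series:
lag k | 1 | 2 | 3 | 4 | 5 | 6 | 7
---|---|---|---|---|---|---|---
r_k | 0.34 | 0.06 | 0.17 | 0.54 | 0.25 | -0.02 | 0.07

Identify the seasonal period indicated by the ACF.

4

The largest autocorrelation is r_4 = 0.54; the remaining lags stay at or below 0.34. The elevated value at lag 1 (0.34), dropping to 0.06 at lag 2, reflects decaying short-term dependence rather than seasonality.
The dominant spike at lag 4 indicates a seasonal period of 4.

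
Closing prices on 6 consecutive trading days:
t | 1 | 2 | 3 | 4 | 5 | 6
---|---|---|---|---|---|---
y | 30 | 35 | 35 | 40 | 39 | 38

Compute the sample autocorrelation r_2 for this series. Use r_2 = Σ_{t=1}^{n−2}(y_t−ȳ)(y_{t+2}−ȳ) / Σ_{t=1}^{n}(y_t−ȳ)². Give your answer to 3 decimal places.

Mean ȳ = (30 + 35 + 35 + 40 + 39 + 38)/6 = 36.1667
Deviations from mean: -6.1667, -1.1667, -1.1667, 3.8333, 2.8333, 1.8333
Numerator Σ_{t=1}^{4}(y_t−ȳ)(y_{t+2}−ȳ) = 6.4444
Denominator Σ(y_t−ȳ)² = 66.8333
r_2 = 6.4444 / 66.8333 = 0.096

0.096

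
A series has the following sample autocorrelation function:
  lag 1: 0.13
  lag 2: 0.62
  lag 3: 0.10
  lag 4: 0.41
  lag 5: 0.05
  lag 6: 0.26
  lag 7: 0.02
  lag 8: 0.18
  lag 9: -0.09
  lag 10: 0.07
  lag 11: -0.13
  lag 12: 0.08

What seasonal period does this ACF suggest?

The largest autocorrelation is r_2 = 0.62, with weaker echoes at lags 4 (0.41), 6 (0.26) and 8 (0.18); the remaining lags stay at or below 0.13.
The dominant spike at lag 2 indicates a seasonal period of 2.

2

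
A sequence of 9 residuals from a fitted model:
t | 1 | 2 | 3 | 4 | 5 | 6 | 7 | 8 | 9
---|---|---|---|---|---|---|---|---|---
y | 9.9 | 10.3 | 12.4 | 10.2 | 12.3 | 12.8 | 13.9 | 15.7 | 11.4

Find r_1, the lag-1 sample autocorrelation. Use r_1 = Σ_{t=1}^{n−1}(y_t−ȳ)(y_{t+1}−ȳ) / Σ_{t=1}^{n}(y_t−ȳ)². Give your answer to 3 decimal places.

0.270

Mean ȳ = (9.9 + 10.3 + 12.4 + 10.2 + 12.3 + 12.8 + 13.9 + 15.7 + 11.4)/9 = 12.1000
Numerator Σ_{t=1}^{8}(y_t−ȳ)(y_{t+1}−ȳ) = 7.8300
Denominator Σ(y_t−ȳ)² = 29.0000
r_1 = 7.8300 / 29.0000 = 0.270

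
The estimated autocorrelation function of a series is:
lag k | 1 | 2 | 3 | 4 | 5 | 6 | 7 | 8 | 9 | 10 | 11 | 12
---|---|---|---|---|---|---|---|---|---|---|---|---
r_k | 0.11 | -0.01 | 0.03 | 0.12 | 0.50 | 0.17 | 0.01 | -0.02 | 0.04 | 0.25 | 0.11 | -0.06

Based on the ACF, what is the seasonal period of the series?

The largest autocorrelation is r_5 = 0.50, with a weaker echo at lag 10 (0.25); the remaining lags stay at or below 0.17.
The dominant spike at lag 5 indicates a seasonal period of 5.

5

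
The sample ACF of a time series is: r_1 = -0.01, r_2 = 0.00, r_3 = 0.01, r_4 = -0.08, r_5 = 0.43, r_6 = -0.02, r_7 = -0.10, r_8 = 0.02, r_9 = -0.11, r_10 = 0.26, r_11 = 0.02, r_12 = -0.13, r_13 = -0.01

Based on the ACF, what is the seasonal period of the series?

5

The largest autocorrelation is r_5 = 0.43, with a weaker echo at lag 10 (0.26); the remaining lags stay at or below 0.02.
The dominant spike at lag 5 indicates a seasonal period of 5.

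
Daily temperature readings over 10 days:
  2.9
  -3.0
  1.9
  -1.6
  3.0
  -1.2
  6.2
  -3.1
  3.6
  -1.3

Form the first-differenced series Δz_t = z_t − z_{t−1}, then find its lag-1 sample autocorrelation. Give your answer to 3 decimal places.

-0.860

First differences Δz: -5.9, 4.9, -3.5, 4.6, -4.2, 7.4, -9.3, 6.7, -4.9
Mean of differences = -0.4667
Numerator Σ(Δz_t−Δz̄)(Δz_{t+1}−Δz̄) = -273.6578
Denominator Σ(Δz_t−Δz̄)² = 318.0600
r_1(Δz) = -273.6578 / 318.0600 = -0.860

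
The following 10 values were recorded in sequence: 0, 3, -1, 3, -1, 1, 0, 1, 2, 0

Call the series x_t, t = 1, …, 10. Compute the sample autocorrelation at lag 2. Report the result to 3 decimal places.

0.527

Mean x̄ = (0 + 3 − 1 + 3 − 1 + 1 + 0 + 1 + 2 + 0)/10 = 0.8000
Numerator Σ_{t=1}^{8}(x_t−x̄)(x_{t+2}−x̄) = 10.3200
Denominator Σ(x_t−x̄)² = 19.6000
r_2 = 10.3200 / 19.6000 = 0.527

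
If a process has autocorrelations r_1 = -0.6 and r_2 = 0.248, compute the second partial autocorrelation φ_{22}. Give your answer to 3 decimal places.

-0.175

φ_{22} = (r_2 − r_1²) / (1 − r_1²)
r_1² = (-0.6)² = 0.36
Numerator = 0.248 − 0.3600 = -0.1120; denominator = 1 − 0.3600 = 0.6400
φ_{22} = -0.1120 / 0.6400 = -0.175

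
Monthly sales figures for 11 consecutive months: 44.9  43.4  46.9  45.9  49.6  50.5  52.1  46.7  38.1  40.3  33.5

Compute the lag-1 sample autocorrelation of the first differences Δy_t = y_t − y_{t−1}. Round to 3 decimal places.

-0.049

First differences Δy: -1.5, 3.5, -1.0, 3.7, 0.9, 1.6, -5.4, -8.6, 2.2, -6.8
Mean of differences = -1.1400
Numerator Σ(Δy_t−Δȳ)(Δy_{t+1}−Δȳ) = -8.5936
Denominator Σ(Δy_t−Δȳ)² = 173.7640
r_1(Δy) = -8.5936 / 173.7640 = -0.049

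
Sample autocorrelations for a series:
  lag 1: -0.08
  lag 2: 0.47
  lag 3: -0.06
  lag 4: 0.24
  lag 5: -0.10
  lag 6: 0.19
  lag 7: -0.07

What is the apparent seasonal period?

The largest autocorrelation is r_2 = 0.47, with weaker echoes at lags 4 (0.24) and 6 (0.19); the remaining lags stay at or below -0.06.
The dominant spike at lag 2 indicates a seasonal period of 2.

2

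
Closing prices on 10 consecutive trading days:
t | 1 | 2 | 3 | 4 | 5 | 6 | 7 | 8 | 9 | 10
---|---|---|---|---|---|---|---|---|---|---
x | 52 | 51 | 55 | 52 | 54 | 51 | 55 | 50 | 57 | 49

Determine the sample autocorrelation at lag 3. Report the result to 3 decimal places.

Mean x̄ = (52 + 51 + 55 + 52 + 54 + 51 + 55 + 50 + 57 + 49)/10 = 52.6000
Σ(x_t−x̄)(x_{t+3}−x̄) = (0.3600) + (-2.2400) + (-3.8400) + (-1.4400) + (-3.6400) + (-7.0400) + (-8.6400) = -26.4800
Denominator Σ(x_t−x̄)² = 58.4000
r_3 = -26.4800 / 58.4000 = -0.453

-0.453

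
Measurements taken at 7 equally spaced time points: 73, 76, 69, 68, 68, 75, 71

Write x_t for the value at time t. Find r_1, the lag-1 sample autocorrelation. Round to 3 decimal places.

0.036

Mean x̄ = (73 + 76 + 69 + 68 + 68 + 75 + 71)/7 = 71.4286
Numerator Σ_{t=1}^{6}(x_t−x̄)(x_{t+1}−x̄) = 2.3878
Denominator Σ(x_t−x̄)² = 65.7143
r_1 = 2.3878 / 65.7143 = 0.036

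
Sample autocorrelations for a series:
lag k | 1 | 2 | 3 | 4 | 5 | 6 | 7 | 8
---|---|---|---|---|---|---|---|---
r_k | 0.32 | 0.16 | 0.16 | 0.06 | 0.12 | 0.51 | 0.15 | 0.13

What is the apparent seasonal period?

The largest autocorrelation is r_6 = 0.51; the remaining lags stay at or below 0.32. The elevated value at lag 1 (0.32), dropping to 0.16 at lag 2, reflects decaying short-term dependence rather than seasonality.
The dominant spike at lag 6 indicates a seasonal period of 6.

6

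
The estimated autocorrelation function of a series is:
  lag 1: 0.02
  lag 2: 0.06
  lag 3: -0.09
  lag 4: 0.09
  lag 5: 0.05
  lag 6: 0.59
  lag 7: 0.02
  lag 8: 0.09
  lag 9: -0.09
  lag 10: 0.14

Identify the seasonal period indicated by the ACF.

The largest autocorrelation is r_6 = 0.59; the remaining lags stay at or below 0.14.
The dominant spike at lag 6 indicates a seasonal period of 6.

6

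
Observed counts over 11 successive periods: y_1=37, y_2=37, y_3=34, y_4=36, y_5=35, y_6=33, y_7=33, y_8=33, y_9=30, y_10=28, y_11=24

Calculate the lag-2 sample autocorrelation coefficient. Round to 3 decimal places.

Mean ȳ = (37 + 37 + 34 + 36 + 35 + 33 + 33 + 33 + 30 + 28 + 24)/11 = 32.7273
Numerator Σ_{t=1}^{9}(y_t−ȳ)(y_{t+2}−ȳ) = 45.6694
Denominator Σ(y_t−ȳ)² = 160.1818
r_2 = 45.6694 / 160.1818 = 0.285

0.285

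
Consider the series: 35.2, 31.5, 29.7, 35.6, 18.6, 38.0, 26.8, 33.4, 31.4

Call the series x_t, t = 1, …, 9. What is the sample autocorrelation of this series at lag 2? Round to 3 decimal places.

Mean x̄ = (35.2 + 31.5 + 29.7 + 35.6 + 18.6 + 38.0 + 26.8 + 33.4 + 31.4)/9 = 31.1333
Σ(x_t−x̄)(x_{t+2}−x̄) = (-5.8289) + (1.6378) + (17.9644) + (30.6711) + (54.3111) + (15.5644) + (-1.1556) = 113.1644
Denominator Σ(x_t−x̄)² = 266.9000
r_2 = 113.1644 / 266.9000 = 0.424

0.424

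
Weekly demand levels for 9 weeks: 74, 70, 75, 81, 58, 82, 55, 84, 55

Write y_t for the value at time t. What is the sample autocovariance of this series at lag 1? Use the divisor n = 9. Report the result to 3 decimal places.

Mean ȳ = (74 + 70 + 75 + 81 + 58 + 82 + 55 + 84 + 55)/9 = 70.4444
Σ_{t=1}^{8}(y_t−ȳ)(y_{t+1}−ȳ) = -827.8642
γ_1 = -827.8642 / 9 = -91.985

-91.985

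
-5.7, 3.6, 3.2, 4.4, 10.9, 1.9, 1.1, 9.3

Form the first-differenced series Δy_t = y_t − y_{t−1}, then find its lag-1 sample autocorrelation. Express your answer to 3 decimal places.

-0.217

First differences Δy: 9.3, -0.4, 1.2, 6.5, -9.0, -0.8, 8.2
Mean of differences = 2.1429
Numerator Σ(Δy_t−Δȳ)(Δy_{t+1}−Δȳ) = -53.4947
Denominator Σ(Δy_t−Δȳ)² = 247.0771
r_1(Δy) = -53.4947 / 247.0771 = -0.217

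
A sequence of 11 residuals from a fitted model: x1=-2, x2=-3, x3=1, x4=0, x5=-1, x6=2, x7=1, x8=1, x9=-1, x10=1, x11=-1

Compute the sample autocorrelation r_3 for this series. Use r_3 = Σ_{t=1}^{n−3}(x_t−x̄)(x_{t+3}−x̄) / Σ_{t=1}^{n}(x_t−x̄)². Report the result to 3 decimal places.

Mean x̄ = (-2 − 3 + 1 + 0 − 1 + 2 + 1 + 1 − 1 + 1 − 1)/11 = -0.1818
Numerator Σ_{t=1}^{8}(x_t−x̄)(x_{t+3}−x̄) = 2.4463
Denominator Σ(x_t−x̄)² = 23.6364
r_3 = 2.4463 / 23.6364 = 0.103

0.103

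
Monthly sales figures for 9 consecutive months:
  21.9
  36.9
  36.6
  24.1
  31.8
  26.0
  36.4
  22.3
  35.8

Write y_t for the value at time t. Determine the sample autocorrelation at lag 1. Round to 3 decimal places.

Mean ȳ = (21.9 + 36.9 + 36.6 + 24.1 + 31.8 + 26.0 + 36.4 + 22.3 + 35.8)/9 = 30.2000
Numerator Σ_{t=1}^{8}(y_t−ȳ)(y_{t+1}−ȳ) = -187.5100
Denominator Σ(y_t−ȳ)² = 344.3600
r_1 = -187.5100 / 344.3600 = -0.545

-0.545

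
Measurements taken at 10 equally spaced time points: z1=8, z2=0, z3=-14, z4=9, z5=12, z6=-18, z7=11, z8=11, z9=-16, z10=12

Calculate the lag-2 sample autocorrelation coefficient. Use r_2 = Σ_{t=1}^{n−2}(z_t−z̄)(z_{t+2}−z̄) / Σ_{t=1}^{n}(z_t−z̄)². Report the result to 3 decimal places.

Mean z̄ = (8 + 0 − 14 + 9 + 12 − 18 + 11 + 11 − 16 + 12)/10 = 1.5000
Numerator Σ_{t=1}^{8}(z_t−z̄)(z_{t+2}−z̄) = -573.0000
Denominator Σ(z_t−z̄)² = 1428.5000
r_2 = -573.0000 / 1428.5000 = -0.401

-0.401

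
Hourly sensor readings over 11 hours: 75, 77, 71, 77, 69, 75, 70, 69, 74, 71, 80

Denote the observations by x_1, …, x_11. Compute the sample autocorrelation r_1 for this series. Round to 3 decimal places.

-0.325

Mean x̄ = (75 + 77 + 71 + 77 + 69 + 75 + 70 + 69 + 74 + 71 + 80)/11 = 73.4545
Numerator Σ_{t=1}^{10}(x_t−x̄)(x_{t+1}−x̄) = -44.3884
Denominator Σ(x_t−x̄)² = 136.7273
r_1 = -44.3884 / 136.7273 = -0.325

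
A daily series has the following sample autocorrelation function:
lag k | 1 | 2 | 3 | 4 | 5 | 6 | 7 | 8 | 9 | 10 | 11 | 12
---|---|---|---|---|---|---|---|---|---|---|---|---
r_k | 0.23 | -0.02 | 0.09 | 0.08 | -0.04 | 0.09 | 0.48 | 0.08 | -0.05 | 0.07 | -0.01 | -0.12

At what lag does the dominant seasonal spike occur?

7

The largest autocorrelation is r_7 = 0.48; the remaining lags stay at or below 0.23.
The dominant spike at lag 7 indicates a seasonal period of 7.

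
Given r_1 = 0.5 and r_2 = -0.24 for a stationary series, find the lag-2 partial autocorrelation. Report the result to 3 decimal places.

φ_{22} = (r_2 − r_1²) / (1 − r_1²)
r_1² = (0.5)² = 0.25
Numerator = -0.24 − 0.2500 = -0.4900; denominator = 1 − 0.2500 = 0.7500
φ_{22} = -0.4900 / 0.7500 = -0.653

-0.653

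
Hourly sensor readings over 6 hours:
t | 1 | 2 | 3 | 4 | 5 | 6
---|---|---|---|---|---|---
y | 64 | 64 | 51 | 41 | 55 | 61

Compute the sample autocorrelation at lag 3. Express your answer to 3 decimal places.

-0.379

Mean ȳ = (64 + 64 + 51 + 41 + 55 + 61)/6 = 56.0000
Σ(y_t−ȳ)(y_{t+3}−ȳ) = (-120.0000) + (-8.0000) + (-25.0000) = -153.0000
Denominator Σ(y_t−ȳ)² = 404.0000
r_3 = -153.0000 / 404.0000 = -0.379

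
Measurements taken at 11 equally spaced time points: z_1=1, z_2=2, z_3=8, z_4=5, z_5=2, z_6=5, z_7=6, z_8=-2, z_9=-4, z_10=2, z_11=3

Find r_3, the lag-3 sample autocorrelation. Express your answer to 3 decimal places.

Mean z̄ = (1 + 2 + 8 + 5 + 2 + 5 + 6 − 2 − 4 + 2 + 3)/11 = 2.5455
Numerator Σ_{t=1}^{8}(z_t−z̄)(z_{t+3}−z̄) = 0.8347
Denominator Σ(z_t−z̄)² = 120.7273
r_3 = 0.8347 / 120.7273 = 0.007

0.007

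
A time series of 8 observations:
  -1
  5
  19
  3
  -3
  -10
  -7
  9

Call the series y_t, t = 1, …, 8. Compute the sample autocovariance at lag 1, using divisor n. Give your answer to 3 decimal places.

Mean ȳ = (-1 + 5 + 19 + 3 − 3 − 10 − 7 + 9)/8 = 1.8750
Σ_{t=1}^{7}(y_t−ȳ)(y_{t+1}−ȳ) = 158.3594
γ_1 = 158.3594 / 8 = 19.795

19.795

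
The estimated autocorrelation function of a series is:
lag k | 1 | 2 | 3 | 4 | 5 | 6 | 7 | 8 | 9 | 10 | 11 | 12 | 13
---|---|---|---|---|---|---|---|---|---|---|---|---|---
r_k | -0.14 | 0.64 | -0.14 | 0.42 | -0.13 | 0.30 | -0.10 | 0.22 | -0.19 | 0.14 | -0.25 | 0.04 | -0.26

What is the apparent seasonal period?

The largest autocorrelation is r_2 = 0.64, with weaker echoes at lags 4 (0.42), 6 (0.30) and 8 (0.22); the remaining lags stay at or below 0.14.
The dominant spike at lag 2 indicates a seasonal period of 2.

2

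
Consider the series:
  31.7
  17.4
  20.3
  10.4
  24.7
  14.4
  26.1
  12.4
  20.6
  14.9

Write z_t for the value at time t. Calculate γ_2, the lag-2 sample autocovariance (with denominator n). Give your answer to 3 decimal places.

18.797

Mean z̄ = (31.7 + 17.4 + 20.3 + 10.4 + 24.7 + 14.4 + 26.1 + 12.4 + 20.6 + 14.9)/10 = 19.2900
Σ_{t=1}^{8}(z_t−z̄)(z_{t+2}−z̄) = 187.9748
γ_2 = 187.9748 / 10 = 18.797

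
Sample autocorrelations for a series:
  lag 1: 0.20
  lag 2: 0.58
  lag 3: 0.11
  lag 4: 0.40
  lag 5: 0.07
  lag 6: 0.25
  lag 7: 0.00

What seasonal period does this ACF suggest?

The largest autocorrelation is r_2 = 0.58, with weaker echoes at lags 4 (0.40) and 6 (0.25); the remaining lags stay at or below 0.20.
The dominant spike at lag 2 indicates a seasonal period of 2.

2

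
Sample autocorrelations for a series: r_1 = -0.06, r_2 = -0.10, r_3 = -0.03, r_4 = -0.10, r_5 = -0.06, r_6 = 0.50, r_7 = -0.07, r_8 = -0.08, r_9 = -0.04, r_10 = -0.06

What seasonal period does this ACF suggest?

The largest autocorrelation is r_6 = 0.50; the remaining lags stay at or below -0.03.
The dominant spike at lag 6 indicates a seasonal period of 6.

6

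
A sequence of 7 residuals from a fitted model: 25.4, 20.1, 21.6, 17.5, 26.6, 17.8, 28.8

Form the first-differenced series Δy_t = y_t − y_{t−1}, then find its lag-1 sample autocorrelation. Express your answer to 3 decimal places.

First differences Δy: -5.3, 1.5, -4.1, 9.1, -8.8, 11.0
Mean of differences = 0.5667
Numerator Σ(Δy_t−Δȳ)(Δy_{t+1}−Δȳ) = -227.3078
Denominator Σ(Δy_t−Δȳ)² = 326.4733
r_1(Δy) = -227.3078 / 326.4733 = -0.696

-0.696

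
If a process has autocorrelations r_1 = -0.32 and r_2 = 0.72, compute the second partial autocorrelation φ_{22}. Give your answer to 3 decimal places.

φ_{22} = (r_2 − r_1²) / (1 − r_1²)
r_1² = (-0.32)² = 0.1024
Numerator = 0.72 − 0.1024 = 0.6176; denominator = 1 − 0.1024 = 0.8976
φ_{22} = 0.6176 / 0.8976 = 0.688

0.688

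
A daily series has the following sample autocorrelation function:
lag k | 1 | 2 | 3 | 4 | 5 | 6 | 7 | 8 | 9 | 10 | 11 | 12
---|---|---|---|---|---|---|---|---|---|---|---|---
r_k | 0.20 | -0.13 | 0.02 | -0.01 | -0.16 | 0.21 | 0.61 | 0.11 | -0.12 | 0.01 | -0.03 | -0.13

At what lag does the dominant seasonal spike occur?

The largest autocorrelation is r_7 = 0.61; the remaining lags stay at or below 0.21.
The dominant spike at lag 7 indicates a seasonal period of 7.

7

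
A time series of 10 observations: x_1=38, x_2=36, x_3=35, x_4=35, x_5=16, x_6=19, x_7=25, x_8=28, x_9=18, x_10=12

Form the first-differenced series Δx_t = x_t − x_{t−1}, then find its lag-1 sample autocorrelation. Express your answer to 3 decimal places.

-0.103

First differences Δx: -2, -1, 0, -19, 3, 6, 3, -10, -6
Mean of differences = -2.8889
Numerator Σ(Δx_t−Δx̄)(Δx_{t+1}−Δx̄) = -49.3457
Denominator Σ(Δx_t−Δx̄)² = 480.8889
r_1(Δx) = -49.3457 / 480.8889 = -0.103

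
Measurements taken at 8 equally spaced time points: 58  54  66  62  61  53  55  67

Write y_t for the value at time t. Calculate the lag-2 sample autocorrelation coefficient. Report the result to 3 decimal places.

Mean ȳ = (58 + 54 + 66 + 62 + 61 + 53 + 55 + 67)/8 = 59.5000
Deviations from mean: -1.5000, -5.5000, 6.5000, 2.5000, 1.5000, -6.5000, -4.5000, 7.5000
Numerator Σ_{t=1}^{6}(y_t−ȳ)(y_{t+2}−ȳ) = -85.5000
Denominator Σ(y_t−ȳ)² = 202.0000
r_2 = -85.5000 / 202.0000 = -0.423

-0.423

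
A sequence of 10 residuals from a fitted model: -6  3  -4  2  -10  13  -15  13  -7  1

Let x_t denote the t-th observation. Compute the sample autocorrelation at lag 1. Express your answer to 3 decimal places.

Mean x̄ = (-6 + 3 − 4 + 2 − 10 + 13 − 15 + 13 − 7 + 1)/10 = -1.0000
Numerator Σ_{t=1}^{9}(x_t−x̄)(x_{t+1}−x̄) = -682.0000
Denominator Σ(x_t−x̄)² = 768.0000
r_1 = -682.0000 / 768.0000 = -0.888

-0.888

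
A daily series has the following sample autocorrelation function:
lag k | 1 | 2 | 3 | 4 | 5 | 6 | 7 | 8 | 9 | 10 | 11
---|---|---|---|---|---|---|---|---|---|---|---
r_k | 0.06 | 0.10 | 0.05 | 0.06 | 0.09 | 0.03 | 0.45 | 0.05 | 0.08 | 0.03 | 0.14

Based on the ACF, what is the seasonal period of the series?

The largest autocorrelation is r_7 = 0.45; the remaining lags stay at or below 0.14.
The dominant spike at lag 7 indicates a seasonal period of 7.

7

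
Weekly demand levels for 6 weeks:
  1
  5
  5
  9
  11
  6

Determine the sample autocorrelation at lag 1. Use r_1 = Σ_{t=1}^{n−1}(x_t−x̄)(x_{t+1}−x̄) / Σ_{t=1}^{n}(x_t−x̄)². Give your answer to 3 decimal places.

0.279

Mean x̄ = (1 + 5 + 5 + 9 + 11 + 6)/6 = 6.1667
Deviations from mean: -5.1667, -1.1667, -1.1667, 2.8333, 4.8333, -0.1667
Numerator Σ_{t=1}^{5}(x_t−x̄)(x_{t+1}−x̄) = 16.9722
Denominator Σ(x_t−x̄)² = 60.8333
r_1 = 16.9722 / 60.8333 = 0.279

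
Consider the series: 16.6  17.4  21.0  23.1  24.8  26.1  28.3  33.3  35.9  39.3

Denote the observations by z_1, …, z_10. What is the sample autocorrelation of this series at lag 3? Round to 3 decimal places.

0.101

Mean z̄ = (16.6 + 17.4 + 21.0 + 23.1 + 24.8 + 26.1 + 28.3 + 33.3 + 35.9 + 39.3)/10 = 26.5800
Σ(z_t−z̄)(z_{t+3}−z̄) = (34.7304) + (16.3404) + (2.6784) + (-5.9856) + (-11.9616) + (-4.4736) + (21.8784) = 53.2068
Denominator Σ(z_t−z̄)² = 527.2960
r_3 = 53.2068 / 527.2960 = 0.101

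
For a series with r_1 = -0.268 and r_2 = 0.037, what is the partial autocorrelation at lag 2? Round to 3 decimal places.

φ_{22} = (r_2 − r_1²) / (1 − r_1²)
r_1² = (-0.268)² = 0.071824
Numerator = 0.037 − 0.0718 = -0.0348; denominator = 1 − 0.0718 = 0.9282
φ_{22} = -0.0348 / 0.9282 = -0.038

-0.038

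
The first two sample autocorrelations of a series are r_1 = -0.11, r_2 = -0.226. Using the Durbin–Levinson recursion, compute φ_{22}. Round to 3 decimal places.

φ_{22} = (r_2 − r_1²) / (1 − r_1²)
r_1² = (-0.11)² = 0.0121
Numerator = -0.226 − 0.0121 = -0.2381; denominator = 1 − 0.0121 = 0.9879
φ_{22} = -0.2381 / 0.9879 = -0.241

-0.241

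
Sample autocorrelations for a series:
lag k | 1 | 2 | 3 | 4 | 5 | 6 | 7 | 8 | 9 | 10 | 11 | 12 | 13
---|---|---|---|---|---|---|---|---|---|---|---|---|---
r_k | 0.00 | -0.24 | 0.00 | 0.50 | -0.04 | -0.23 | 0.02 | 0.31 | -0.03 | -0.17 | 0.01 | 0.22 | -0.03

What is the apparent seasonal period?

The largest autocorrelation is r_4 = 0.50, with weaker echoes at lags 8 (0.31) and 12 (0.22); the remaining lags stay at or below 0.02.
The dominant spike at lag 4 indicates a seasonal period of 4.

4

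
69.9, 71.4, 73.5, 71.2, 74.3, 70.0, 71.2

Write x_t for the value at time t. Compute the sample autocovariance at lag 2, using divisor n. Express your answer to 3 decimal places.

0.194

Mean x̄ = (69.9 + 71.4 + 73.5 + 71.2 + 74.3 + 70.0 + 71.2)/7 = 71.6429
Deviations: -1.7429, -0.2429, 1.8571, -0.4429, 2.6571, -1.6429, -0.4429
Σ_{t=1}^{5}(x_t−x̄)(x_{t+2}−x̄) = 1.3563
γ_2 = 1.3563 / 7 = 0.194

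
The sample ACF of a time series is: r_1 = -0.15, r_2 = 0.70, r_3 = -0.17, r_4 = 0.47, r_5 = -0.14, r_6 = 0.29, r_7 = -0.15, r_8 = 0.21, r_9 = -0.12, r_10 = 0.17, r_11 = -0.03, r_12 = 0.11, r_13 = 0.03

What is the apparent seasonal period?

2

The largest autocorrelation is r_2 = 0.70, with weaker echoes at lags 4 (0.47), 6 (0.29), 8 (0.21) and 10 (0.17); the remaining lags stay at or below 0.11.
The dominant spike at lag 2 indicates a seasonal period of 2.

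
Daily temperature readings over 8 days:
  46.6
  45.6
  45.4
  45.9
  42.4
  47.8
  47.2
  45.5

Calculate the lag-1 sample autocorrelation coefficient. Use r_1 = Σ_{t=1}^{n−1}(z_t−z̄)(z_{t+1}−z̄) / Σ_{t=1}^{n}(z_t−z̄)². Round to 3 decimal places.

-0.264

Mean z̄ = (46.6 + 45.6 + 45.4 + 45.9 + 42.4 + 47.8 + 47.2 + 45.5)/8 = 45.8000
Deviations from mean: 0.8000, -0.2000, -0.4000, 0.1000, -3.4000, 2.0000, 1.4000, -0.3000
Σ(z_t−z̄)(z_{t+1}−z̄) = (-0.1600) + (0.0800) + (-0.0400) + (-0.3400) + (-6.8000) + (2.8000) + (-0.4200) = -4.8800
Denominator Σ(z_t−z̄)² = 18.4600
r_1 = -4.8800 / 18.4600 = -0.264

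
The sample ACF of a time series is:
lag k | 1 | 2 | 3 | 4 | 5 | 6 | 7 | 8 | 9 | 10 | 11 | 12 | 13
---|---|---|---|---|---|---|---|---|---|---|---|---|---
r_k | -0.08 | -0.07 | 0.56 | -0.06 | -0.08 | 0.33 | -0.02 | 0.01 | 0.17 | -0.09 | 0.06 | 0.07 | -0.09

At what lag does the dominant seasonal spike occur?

3

The largest autocorrelation is r_3 = 0.56, with weaker echoes at lags 6 (0.33) and 9 (0.17); the remaining lags stay at or below 0.07.
The dominant spike at lag 3 indicates a seasonal period of 3.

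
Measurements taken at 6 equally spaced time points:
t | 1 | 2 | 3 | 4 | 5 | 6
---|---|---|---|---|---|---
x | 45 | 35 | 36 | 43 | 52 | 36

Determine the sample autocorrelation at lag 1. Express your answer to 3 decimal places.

-0.165

Mean x̄ = (45 + 35 + 36 + 43 + 52 + 36)/6 = 41.1667
Deviations from mean: 3.8333, -6.1667, -5.1667, 1.8333, 10.8333, -5.1667
Σ(x_t−x̄)(x_{t+1}−x̄) = (-23.6389) + (31.8611) + (-9.4722) + (19.8611) + (-55.9722) = -37.3611
Denominator Σ(x_t−x̄)² = 226.8333
r_1 = -37.3611 / 226.8333 = -0.165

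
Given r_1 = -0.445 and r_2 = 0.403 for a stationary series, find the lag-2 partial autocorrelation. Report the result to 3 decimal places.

0.256

φ_{22} = (r_2 − r_1²) / (1 − r_1²)
r_1² = (-0.445)² = 0.198025
Numerator = 0.403 − 0.1980 = 0.2050; denominator = 1 − 0.1980 = 0.8020
φ_{22} = 0.2050 / 0.8020 = 0.256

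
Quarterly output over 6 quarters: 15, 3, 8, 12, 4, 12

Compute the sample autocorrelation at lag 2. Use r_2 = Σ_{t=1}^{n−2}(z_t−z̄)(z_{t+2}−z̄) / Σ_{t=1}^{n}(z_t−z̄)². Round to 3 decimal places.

-0.086

Mean z̄ = (15 + 3 + 8 + 12 + 4 + 12)/6 = 9.0000
Σ(z_t−z̄)(z_{t+2}−z̄) = (-6.0000) + (-18.0000) + (5.0000) + (9.0000) = -10.0000
Denominator Σ(z_t−z̄)² = 116.0000
r_2 = -10.0000 / 116.0000 = -0.086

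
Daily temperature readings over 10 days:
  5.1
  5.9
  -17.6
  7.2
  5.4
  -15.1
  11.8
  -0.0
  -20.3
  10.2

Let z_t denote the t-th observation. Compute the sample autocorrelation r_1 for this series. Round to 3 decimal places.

-0.486

Mean z̄ = (5.1 + 5.9 − 17.6 + 7.2 + 5.4 − 15.1 + 11.8 − 0.0 − 20.3 + 10.2)/10 = -0.7400
Numerator Σ_{t=1}^{9}(z_t−z̄)(z_{t+1}−z̄) = -645.7156
Denominator Σ(z_t−z̄)² = 1329.4840
r_1 = -645.7156 / 1329.4840 = -0.486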